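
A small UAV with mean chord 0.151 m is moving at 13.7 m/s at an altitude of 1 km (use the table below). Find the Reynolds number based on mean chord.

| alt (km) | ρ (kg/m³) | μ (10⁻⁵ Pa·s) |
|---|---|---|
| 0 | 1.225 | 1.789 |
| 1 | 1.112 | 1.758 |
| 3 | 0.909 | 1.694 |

Re = 1.31×10^5

At 1 km, from the table: ρ = 1.112 kg/m³, μ = 1.758×10⁻⁵ Pa·s.
Re = ρ·v·c/μ = 1.112 × 13.7 × 0.151 / (1.758×10⁻⁵) = 1.31×10^5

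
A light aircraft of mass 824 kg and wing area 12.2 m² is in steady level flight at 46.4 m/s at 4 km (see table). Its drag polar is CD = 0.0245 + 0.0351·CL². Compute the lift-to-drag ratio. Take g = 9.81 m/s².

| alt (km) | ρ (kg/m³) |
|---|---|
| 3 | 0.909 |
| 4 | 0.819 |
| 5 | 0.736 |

At 4 km, from the table: ρ = 0.819 kg/m³.
Weight W = mg = 824 × 9.81 = 8083.4 N; in level flight L = W.
q = ½ρv² = ½ × 0.819 × 46.4² = 881.6 Pa.
CL = 2W/(ρv²S) = 2×8083.4/(0.819×46.4²×12.2) = 0.7515.
CD = 0.0245 + 0.0351 × 0.7515² = 0.04432.
L/D = CL/CD = 0.7515 / 0.04432 = 17

L/D = 17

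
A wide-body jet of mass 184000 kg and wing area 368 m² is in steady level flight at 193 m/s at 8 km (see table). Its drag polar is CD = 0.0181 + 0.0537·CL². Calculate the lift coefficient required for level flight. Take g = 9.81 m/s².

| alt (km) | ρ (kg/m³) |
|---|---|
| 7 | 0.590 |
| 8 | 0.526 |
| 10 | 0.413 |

At 8 km, from the table: ρ = 0.526 kg/m³.
Level flight ⇒ L = W = m·g = 184000 × 9.81 = 1.805×10^6 N.
Dynamic pressure q = 0.5 × 0.526 × 193² = 9796 Pa.
CL = 2W/(ρv²S) = 2×1.805×10^6/(0.526×193²×368) = 0.5007.

CL = 0.501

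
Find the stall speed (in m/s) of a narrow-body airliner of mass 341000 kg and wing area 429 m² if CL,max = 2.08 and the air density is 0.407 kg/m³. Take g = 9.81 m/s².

At stall, lift equals weight: L = W = m·g = 341000 × 9.81 = 3.345×10^6 N.
V_stall = √(2W/(ρ·S·CL,max)) = √(2 × 3.345×10^6 / (0.407 × 429 × 2.08))
V_stall = √18420 = 136 m/s

V_stall = 136 m/s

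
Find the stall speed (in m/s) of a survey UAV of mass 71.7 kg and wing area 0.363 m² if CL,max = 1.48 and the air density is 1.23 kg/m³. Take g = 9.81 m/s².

V_stall = 46.1 m/s

Stall occurs when L = W at CL,max. W = mg = 71.7 × 9.81 = 703.4 N.
From L = ½ρV²S·CL,max = W: V_stall = √(2W/(ρSCL,max)) = √(2·703.4/(1.23·0.363·1.48))
V_stall = √2129 = 46.1 m/s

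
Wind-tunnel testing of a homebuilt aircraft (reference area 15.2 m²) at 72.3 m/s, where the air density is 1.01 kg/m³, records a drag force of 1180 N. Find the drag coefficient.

CD = 0.0294

From D = ½ρv²S·CD, rearranging gives CD = 2D/(ρv²S).
CD = 2 × 1180 / (1.01 × 72.3² × 15.2) = 0.0294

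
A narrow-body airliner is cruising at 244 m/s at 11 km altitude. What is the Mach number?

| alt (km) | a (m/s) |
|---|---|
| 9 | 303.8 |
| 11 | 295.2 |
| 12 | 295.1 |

M = 0.827

At 11 km, from the table: a = 295.2 m/s.
M = v/a = 244 / 295.2 = 0.827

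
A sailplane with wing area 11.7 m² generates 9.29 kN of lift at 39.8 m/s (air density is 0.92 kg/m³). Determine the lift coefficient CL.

From L = ½ρv²S·CL, rearranging gives CL = 2L/(ρv²S).
CL = 2 × 9290 / (0.92 × 39.8² × 11.7) = 1.09

CL = 1.09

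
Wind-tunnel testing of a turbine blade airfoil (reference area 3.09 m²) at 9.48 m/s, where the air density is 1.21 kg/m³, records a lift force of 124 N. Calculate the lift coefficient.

CL = 0.738

From L = ½ρv²S·CL, rearranging gives CL = 2L/(ρv²S).
CL = 2 × 124 / (1.21 × 9.48² × 3.09) = 0.738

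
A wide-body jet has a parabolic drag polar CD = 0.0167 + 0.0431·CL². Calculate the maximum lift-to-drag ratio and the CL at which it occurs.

For CD = CD0 + K·CL², (L/D)max occurs at CL* = √(CD0/K) and equals 1/(2√(K·CD0)).
(L/D)max = 1/(2√(0.0431 × 0.0167)) = 1/(2 × 0.02683) = 18.6
CL* = √(0.0167/0.0431) = 0.622

(L/D)max = 18.6, at CL = 0.622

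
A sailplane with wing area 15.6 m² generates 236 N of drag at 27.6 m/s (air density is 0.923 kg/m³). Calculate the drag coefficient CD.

CD = 0.043

From D = ½ρv²S·CD, rearranging gives CD = 2D/(ρv²S).
CD = 2 × 236 / (0.923 × 27.6² × 15.6) = 0.043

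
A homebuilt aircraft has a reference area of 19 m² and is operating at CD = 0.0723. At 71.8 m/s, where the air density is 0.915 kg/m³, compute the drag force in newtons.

D = 3240 N

Dynamic pressure q = ½ρv² = ½ × 0.915 × 71.8² = 2359 Pa.
D = q·S·CD = 2359 × 19 × 0.0723 = 3240 N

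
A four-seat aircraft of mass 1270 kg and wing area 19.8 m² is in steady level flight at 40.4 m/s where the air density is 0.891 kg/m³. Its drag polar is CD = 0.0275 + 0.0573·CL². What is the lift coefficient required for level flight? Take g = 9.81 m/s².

Weight W = mg = 1270 × 9.81 = 12459 N; in level flight L = W.
Dynamic pressure q = 0.5 × 0.891 × 40.4² = 727.1 Pa.
CL = 2W/(ρv²S) = 2×12459/(0.891×40.4²×19.8) = 0.8654.

CL = 0.865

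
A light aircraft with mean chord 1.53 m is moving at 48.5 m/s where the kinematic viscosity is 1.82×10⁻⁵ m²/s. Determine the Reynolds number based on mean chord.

Re = v·c/ν = 48.5 × 1.53 / (1.82×10⁻⁵) = 4.08×10^6

Re = 4.08×10^6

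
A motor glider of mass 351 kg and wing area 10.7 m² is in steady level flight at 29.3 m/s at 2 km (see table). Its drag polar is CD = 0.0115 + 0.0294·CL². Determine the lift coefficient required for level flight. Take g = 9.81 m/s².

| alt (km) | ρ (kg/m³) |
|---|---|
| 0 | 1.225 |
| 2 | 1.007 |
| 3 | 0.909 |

At 2 km, from the table: ρ = 1.007 kg/m³.
Weight W = mg = 351 × 9.81 = 3443.3 N; in level flight L = W.
Dynamic pressure q = 0.5 × 1.007 × 29.3² = 432.2 Pa.
CL = 2W/(ρv²S) = 2×3443.3/(1.007×29.3²×10.7) = 0.7445.

CL = 0.744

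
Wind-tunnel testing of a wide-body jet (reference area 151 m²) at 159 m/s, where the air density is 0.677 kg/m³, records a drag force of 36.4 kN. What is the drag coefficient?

From D = ½ρv²S·CD, rearranging gives CD = 2D/(ρv²S).
CD = 2 × 36400 / (0.677 × 159² × 151) = 0.0282

CD = 0.0282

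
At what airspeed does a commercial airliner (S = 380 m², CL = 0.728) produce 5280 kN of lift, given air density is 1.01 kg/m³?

v = 194 m/s

L = ½ρv²S·CL ⇒ v = √(2L/(ρ·S·CL))
v = √(2 × 5.28×10^6 / (1.01 × 380 × 0.728)) = √37790 = 194 m/s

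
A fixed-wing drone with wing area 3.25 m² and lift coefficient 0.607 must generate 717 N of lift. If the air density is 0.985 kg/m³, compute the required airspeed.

L = ½ρv²S·CL ⇒ v = √(2L/(ρ·S·CL))
v = √(2 × 717 / (0.985 × 3.25 × 0.607)) = √738 = 27.2 m/s

v = 27.2 m/s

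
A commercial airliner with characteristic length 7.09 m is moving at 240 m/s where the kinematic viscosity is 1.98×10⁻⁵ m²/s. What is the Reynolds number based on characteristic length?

Re = 8.59×10^7

Re = v·c/ν = 240 × 7.09 / (1.98×10⁻⁵) = 8.59×10^7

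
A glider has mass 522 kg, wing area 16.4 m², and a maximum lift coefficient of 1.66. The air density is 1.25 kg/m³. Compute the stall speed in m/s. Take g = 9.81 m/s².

V_stall = 17.3 m/s

At stall, lift equals weight: L = W = m·g = 522 × 9.81 = 5121 N.
V_stall = √(2W/(ρ·S·CL,max)) = √(2 × 5121 / (1.25 × 16.4 × 1.66))
V_stall = √301 = 17.3 m/s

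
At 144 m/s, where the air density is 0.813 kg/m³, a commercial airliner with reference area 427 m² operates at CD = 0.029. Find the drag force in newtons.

D = ½ρv²S·CD = ½ × 0.813 × 144² × 427 × 0.029 = 1.04×10^5 N ≈ 104 kN

D = 1.04×10^5 N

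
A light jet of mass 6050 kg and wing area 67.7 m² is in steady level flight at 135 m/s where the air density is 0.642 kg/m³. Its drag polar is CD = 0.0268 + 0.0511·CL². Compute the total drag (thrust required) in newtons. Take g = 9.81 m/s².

D = 11100 N

Level flight ⇒ L = W = m·g = 6050 × 9.81 = 59350 N.
Dynamic pressure q = 0.5 × 0.642 × 135² = 5850 Pa.
CL = 2W/(ρv²S) = 2×59350/(0.642×135²×67.7) = 0.1499.
CD = 0.0268 + 0.0511 × 0.1499² = 0.02795.
D = q·S·CD = 5850 × 67.7 × 0.02795 = 11070 N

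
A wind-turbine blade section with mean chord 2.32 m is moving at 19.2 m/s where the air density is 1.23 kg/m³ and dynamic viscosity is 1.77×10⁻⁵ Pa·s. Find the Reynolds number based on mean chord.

Re = ρ·v·c/μ = 1.23 × 19.2 × 2.32 / (1.77×10⁻⁵) = 3.1×10^6

Re = 3.1×10^6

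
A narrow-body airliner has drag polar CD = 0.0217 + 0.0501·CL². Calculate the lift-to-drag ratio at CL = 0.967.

L/D = 14.1

CD = 0.0217 + 0.0501 × 0.967² = 0.06855
L/D = CL/CD = 0.967 / 0.06855 = 14.1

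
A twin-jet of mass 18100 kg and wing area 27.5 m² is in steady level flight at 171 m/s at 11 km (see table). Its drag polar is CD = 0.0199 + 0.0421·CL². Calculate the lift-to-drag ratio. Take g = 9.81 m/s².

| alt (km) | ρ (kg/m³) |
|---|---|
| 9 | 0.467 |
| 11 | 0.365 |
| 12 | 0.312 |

At 11 km, from the table: ρ = 0.365 kg/m³.
Level flight ⇒ L = W = m·g = 18100 × 9.81 = 1.7756×10^5 N.
Dynamic pressure q = 0.5 × 0.365 × 171² = 5336 Pa.
CL = W/(q·S) = 1.7756×10^5 / (5336 × 27.5) = 1.21.
CD = 0.0199 + 0.0421 × 1.21² = 0.08153.
L/D = CL/CD = 1.21 / 0.08153 = 14.8

L/D = 14.8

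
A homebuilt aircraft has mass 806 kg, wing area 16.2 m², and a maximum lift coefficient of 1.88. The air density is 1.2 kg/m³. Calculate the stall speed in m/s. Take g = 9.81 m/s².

At stall, lift equals weight: L = W = m·g = 806 × 9.81 = 7907 N.
From L = ½ρV²S·CL,max = W: V_stall = √(2W/(ρSCL,max)) = √(2·7907/(1.2·16.2·1.88))
V_stall = √432.7 = 20.8 m/s

V_stall = 20.8 m/s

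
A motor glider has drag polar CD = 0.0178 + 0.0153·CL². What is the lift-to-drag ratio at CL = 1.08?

CD = 0.0178 + 0.0153 × 1.08² = 0.03565
L/D = CL/CD = 1.08 / 0.03565 = 30.3

L/D = 30.3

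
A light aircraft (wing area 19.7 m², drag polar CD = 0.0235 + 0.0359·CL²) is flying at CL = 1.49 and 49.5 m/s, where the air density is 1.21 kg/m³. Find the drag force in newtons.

CD = 0.0235 + 0.0359 × 1.49² = 0.1032
D = ½ρv²S·CD = ½ × 1.21 × 49.5² × 19.7 × 0.1032 = 3010 N

D = 3010 N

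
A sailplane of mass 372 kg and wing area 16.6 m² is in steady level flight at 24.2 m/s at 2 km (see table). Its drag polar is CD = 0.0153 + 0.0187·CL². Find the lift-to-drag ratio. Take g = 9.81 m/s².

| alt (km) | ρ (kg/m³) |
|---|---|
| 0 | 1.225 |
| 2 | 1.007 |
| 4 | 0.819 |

At 2 km, from the table: ρ = 1.007 kg/m³.
Weight W = mg = 372 × 9.81 = 3649.3 N; in level flight L = W.
q = ½ρv² = ½ × 1.007 × 24.2² = 294.9 Pa.
CL = 2W/(ρv²S) = 2×3649.3/(1.007×24.2²×16.6) = 0.7455.
CD = 0.0153 + 0.0187 × 0.7455² = 0.02569.
L/D = CL/CD = 0.7455 / 0.02569 = 29

L/D = 29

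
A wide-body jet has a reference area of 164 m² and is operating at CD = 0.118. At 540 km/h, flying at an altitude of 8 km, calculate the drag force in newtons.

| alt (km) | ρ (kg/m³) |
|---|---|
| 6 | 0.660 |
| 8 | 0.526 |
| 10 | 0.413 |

D = 1.15×10^5 N

At 8 km, from the table: ρ = 0.526 kg/m³.
Convert speed: v = 540 km/h ÷ 3.6 = 150 m/s.
Dynamic pressure q = ½ρv² = ½ × 0.526 × 150² = 5918 Pa.
D = q·S·CD = 5918 × 164 × 0.118 = 1.15×10^5 N ≈ 115 kN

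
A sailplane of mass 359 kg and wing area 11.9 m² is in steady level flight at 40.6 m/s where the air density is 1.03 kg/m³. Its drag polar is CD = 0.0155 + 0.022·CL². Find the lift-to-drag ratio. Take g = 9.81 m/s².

Weight W = mg = 359 × 9.81 = 3521.8 N; in level flight L = W.
Dynamic pressure q = 0.5 × 1.03 × 40.6² = 848.9 Pa.
Required CL = L/(qS) = 3521.8/(848.9·11.9) = 0.3486.
CD = 0.0155 + 0.022 × 0.3486² = 0.01817.
L/D = CL/CD = 0.3486 / 0.01817 = 19.2

L/D = 19.2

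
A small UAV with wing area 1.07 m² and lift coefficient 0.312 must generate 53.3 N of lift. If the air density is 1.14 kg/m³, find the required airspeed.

L = ½ρv²S·CL ⇒ v = √(2L/(ρ·S·CL))
v = √(2 × 53.3 / (1.14 × 1.07 × 0.312)) = √280.1 = 16.7 m/s

v = 16.7 m/s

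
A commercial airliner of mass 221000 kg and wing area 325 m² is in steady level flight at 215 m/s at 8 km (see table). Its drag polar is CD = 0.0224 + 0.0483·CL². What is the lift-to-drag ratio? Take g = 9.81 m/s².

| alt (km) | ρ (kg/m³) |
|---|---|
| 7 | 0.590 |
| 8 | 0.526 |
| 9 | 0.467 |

L/D = 14.9

At 8 km, from the table: ρ = 0.526 kg/m³.
Level flight ⇒ L = W = m·g = 221000 × 9.81 = 2.168×10^6 N.
q = ½ρv² = ½ × 0.526 × 215² = 12160 Pa.
CL = W/(q·S) = 2.168×10^6 / (12160 × 325) = 0.5487.
CD = 0.0224 + 0.0483 × 0.5487² = 0.03694.
L/D = CL/CD = 0.5487 / 0.03694 = 14.9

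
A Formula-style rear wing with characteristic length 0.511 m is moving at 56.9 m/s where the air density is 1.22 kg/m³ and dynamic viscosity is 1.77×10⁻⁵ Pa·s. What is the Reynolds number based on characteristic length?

Re = ρ·v·c/μ = 1.22 × 56.9 × 0.511 / (1.77×10⁻⁵) = 2×10^6

Re = 2×10^6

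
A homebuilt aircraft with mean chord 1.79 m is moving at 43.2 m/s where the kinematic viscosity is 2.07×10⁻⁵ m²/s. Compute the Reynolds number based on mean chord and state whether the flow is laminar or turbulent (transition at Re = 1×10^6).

Re = 3.74×10^6 (turbulent)

Re = v·c/ν = 43.2 × 1.79 / (2.07×10⁻⁵) = 3.74×10^6
Since 3.74×10^6 > 1×10^6, the flow is turbulent.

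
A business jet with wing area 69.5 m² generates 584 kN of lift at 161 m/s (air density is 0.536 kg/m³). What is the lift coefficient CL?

From L = ½ρv²S·CL, rearranging gives CL = 2L/(ρv²S).
CL = 2 × 5.84×10^5 / (0.536 × 161² × 69.5) = 1.21

CL = 1.21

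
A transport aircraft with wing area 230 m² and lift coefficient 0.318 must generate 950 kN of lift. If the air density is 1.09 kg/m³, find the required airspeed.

L = ½ρv²S·CL ⇒ v = √(2L/(ρ·S·CL))
v = √(2 × 9.5×10^5 / (1.09 × 230 × 0.318)) = √23830 = 154 m/s

v = 154 m/s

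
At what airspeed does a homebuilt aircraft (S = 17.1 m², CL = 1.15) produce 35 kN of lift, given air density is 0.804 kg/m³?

v = 66.5 m/s

L = ½ρv²S·CL ⇒ v = √(2L/(ρ·S·CL))
v = √(2 × 35000 / (0.804 × 17.1 × 1.15)) = √4427 = 66.5 m/s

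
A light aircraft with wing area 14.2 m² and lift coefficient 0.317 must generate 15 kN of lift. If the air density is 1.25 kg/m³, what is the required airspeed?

L = ½ρv²S·CL ⇒ v = √(2L/(ρ·S·CL))
v = √(2 × 15000 / (1.25 × 14.2 × 0.317)) = √5332 = 73 m/s

v = 73 m/s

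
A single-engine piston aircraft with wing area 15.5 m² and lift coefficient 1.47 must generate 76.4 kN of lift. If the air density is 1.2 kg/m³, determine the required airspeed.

v = 74.8 m/s

L = ½ρv²S·CL ⇒ v = √(2L/(ρ·S·CL))
v = √(2 × 76400 / (1.2 × 15.5 × 1.47)) = √5588 = 74.8 m/s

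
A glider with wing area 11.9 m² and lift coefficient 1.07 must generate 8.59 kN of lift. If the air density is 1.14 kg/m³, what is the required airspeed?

v = 34.4 m/s

L = ½ρv²S·CL ⇒ v = √(2L/(ρ·S·CL))
v = √(2 × 8590 / (1.14 × 11.9 × 1.07)) = √1184 = 34.4 m/s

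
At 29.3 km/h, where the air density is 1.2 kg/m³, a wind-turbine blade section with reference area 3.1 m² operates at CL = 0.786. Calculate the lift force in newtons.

L = 96.8 N

Convert speed: v = 29.3 km/h ÷ 3.6 = 8.139 m/s.
Dynamic pressure q = ½ρv² = ½ × 1.2 × 8.139² = 39.74 Pa.
L = q·S·CL = 39.74 × 3.1 × 0.786 = 96.8 N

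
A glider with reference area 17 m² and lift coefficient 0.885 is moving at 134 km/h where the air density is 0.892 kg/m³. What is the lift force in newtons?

Convert speed: v = 134 km/h ÷ 3.6 = 37.22 m/s.
L = ½ρv²S·CL = ½ × 0.892 × 37.22² × 17 × 0.885 = 9300 N ≈ 9.3 kN

L = 9300 N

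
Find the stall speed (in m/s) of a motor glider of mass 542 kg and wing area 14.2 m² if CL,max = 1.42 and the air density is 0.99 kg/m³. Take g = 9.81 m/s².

Weight W = mg = 542 × 9.81 = 5317 N.
From L = ½ρV²S·CL,max = W: V_stall = √(2W/(ρSCL,max)) = √(2·5317/(0.99·14.2·1.42))
V_stall = √532.7 = 23.1 m/s

V_stall = 23.1 m/s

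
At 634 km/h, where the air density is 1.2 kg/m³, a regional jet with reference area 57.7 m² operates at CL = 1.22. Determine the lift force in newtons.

L = 1.31×10^6 N

Convert speed: v = 634 km/h ÷ 3.6 = 176.1 m/s.
L = ½ρv²S·CL = ½ × 1.2 × 176.1² × 57.7 × 1.22 = 1.31×10^6 N ≈ 1310 kN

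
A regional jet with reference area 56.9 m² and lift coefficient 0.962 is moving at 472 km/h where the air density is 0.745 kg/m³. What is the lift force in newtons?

Convert speed: v = 472 km/h ÷ 3.6 = 131.1 m/s.
L = ½ρv²S·CL = ½ × 0.745 × 131.1² × 56.9 × 0.962 = 3.51×10^5 N ≈ 351 kN

L = 3.51×10^5 N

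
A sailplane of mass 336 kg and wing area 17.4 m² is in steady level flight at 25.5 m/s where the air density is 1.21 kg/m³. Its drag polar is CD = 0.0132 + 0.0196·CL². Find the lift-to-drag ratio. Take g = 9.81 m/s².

L/D = 27.1

Weight W = mg = 336 × 9.81 = 3296.2 N; in level flight L = W.
q = ½ρv² = ½ × 1.21 × 25.5² = 393.4 Pa.
CL = W/(q·S) = 3296.2 / (393.4 × 17.4) = 0.4815.
CD = 0.0132 + 0.0196 × 0.4815² = 0.01774.
L/D = CL/CD = 0.4815 / 0.01774 = 27.1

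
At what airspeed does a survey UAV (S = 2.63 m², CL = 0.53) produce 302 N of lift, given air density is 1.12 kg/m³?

L = ½ρv²S·CL ⇒ v = √(2L/(ρ·S·CL))
v = √(2 × 302 / (1.12 × 2.63 × 0.53)) = √386.9 = 19.7 m/s

v = 19.7 m/s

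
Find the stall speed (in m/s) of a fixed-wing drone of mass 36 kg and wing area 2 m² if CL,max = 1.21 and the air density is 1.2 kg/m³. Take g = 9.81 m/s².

V_stall = 15.6 m/s

Stall occurs when L = W at CL,max. W = mg = 36 × 9.81 = 353.2 N.
V_stall = √(2W/(ρ·S·CL,max)) = √(2 × 353.2 / (1.2 × 2 × 1.21))
V_stall = √243.2 = 15.6 m/s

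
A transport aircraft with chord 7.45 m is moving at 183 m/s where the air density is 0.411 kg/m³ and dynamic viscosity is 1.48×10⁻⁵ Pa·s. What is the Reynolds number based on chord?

Re = 3.79×10^7

Re = ρ·v·c/μ = 0.411 × 183 × 7.45 / (1.48×10⁻⁵) = 3.79×10^7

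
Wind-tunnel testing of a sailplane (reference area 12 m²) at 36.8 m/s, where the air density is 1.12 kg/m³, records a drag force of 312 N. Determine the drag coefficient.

CD = 0.0343

From D = ½ρv²S·CD, rearranging gives CD = 2D/(ρv²S).
CD = 2 × 312 / (1.12 × 36.8² × 12) = 0.0343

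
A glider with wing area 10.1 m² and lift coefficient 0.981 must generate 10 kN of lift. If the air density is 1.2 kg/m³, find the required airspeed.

v = 41 m/s

L = ½ρv²S·CL ⇒ v = √(2L/(ρ·S·CL))
v = √(2 × 10000 / (1.2 × 10.1 × 0.981)) = √1682 = 41 m/s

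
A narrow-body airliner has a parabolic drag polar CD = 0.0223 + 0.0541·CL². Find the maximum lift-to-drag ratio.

For CD = CD0 + K·CL², (L/D)max occurs at CL* = √(CD0/K) and equals 1/(2√(K·CD0)).
(L/D)max = 1/(2√(0.0541 × 0.0223)) = 1/(2 × 0.03473) = 14.4

(L/D)max = 14.4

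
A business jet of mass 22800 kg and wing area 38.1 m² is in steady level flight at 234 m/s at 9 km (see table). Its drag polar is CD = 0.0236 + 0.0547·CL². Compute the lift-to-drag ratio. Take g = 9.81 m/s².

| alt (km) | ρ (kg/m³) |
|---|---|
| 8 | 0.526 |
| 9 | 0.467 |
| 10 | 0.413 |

L/D = 13.1

At 9 km, from the table: ρ = 0.467 kg/m³.
Weight W = mg = 22800 × 9.81 = 2.2367×10^5 N; in level flight L = W.
Dynamic pressure q = 0.5 × 0.467 × 234² = 12790 Pa.
CL = 2W/(ρv²S) = 2×2.2367×10^5/(0.467×234²×38.1) = 0.4592.
CD = 0.0236 + 0.0547 × 0.4592² = 0.03513.
L/D = CL/CD = 0.4592 / 0.03513 = 13.1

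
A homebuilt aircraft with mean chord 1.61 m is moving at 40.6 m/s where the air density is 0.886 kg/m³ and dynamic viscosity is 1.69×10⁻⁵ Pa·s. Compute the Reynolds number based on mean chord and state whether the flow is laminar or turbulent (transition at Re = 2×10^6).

Re = 3.43×10^6 (turbulent)

Re = ρ·v·c/μ = 0.886 × 40.6 × 1.61 / (1.69×10⁻⁵) = 3.43×10^6
Since 3.43×10^6 > 2×10^6, the flow is turbulent.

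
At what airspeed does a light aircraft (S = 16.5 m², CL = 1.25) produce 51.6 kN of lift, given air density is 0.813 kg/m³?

v = 78.5 m/s

L = ½ρv²S·CL ⇒ v = √(2L/(ρ·S·CL))
v = √(2 × 51600 / (0.813 × 16.5 × 1.25)) = √6155 = 78.5 m/s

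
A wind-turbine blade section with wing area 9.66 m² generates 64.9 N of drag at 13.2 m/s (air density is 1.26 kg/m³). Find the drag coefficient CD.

From D = ½ρv²S·CD, rearranging gives CD = 2D/(ρv²S).
CD = 2 × 64.9 / (1.26 × 13.2² × 9.66) = 0.0612

CD = 0.0612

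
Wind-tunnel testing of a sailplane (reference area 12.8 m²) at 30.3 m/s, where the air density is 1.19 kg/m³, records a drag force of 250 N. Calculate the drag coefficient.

From D = ½ρv²S·CD, rearranging gives CD = 2D/(ρv²S).
CD = 2 × 250 / (1.19 × 30.3² × 12.8) = 0.0358

CD = 0.0358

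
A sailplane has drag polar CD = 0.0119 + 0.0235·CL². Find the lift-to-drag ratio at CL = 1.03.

CD = 0.0119 + 0.0235 × 1.03² = 0.03683
L/D = CL/CD = 1.03 / 0.03683 = 28

L/D = 28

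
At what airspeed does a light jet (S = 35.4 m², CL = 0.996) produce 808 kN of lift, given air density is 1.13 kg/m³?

L = ½ρv²S·CL ⇒ v = √(2L/(ρ·S·CL))
v = √(2 × 8.08×10^5 / (1.13 × 35.4 × 0.996)) = √40560 = 201 m/s

v = 201 m/s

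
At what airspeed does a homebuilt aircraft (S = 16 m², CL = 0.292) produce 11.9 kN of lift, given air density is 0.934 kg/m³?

L = ½ρv²S·CL ⇒ v = √(2L/(ρ·S·CL))
v = √(2 × 11900 / (0.934 × 16 × 0.292)) = √5454 = 73.9 m/s

v = 73.9 m/s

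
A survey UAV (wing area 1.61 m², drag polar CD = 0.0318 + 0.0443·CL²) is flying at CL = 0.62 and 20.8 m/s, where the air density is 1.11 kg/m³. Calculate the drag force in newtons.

D = 18.9 N

CD = 0.0318 + 0.0443 × 0.62² = 0.04883
D = ½ρv²S·CD = ½ × 1.11 × 20.8² × 1.61 × 0.04883 = 18.9 N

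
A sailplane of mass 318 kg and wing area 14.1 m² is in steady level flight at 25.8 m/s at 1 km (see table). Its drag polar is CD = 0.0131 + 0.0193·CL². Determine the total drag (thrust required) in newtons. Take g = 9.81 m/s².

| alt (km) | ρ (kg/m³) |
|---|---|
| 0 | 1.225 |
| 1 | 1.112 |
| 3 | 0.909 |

D = 104 N

At 1 km, from the table: ρ = 1.112 kg/m³.
Level flight ⇒ L = W = m·g = 318 × 9.81 = 3119.6 N.
Dynamic pressure q = 0.5 × 1.112 × 25.8² = 370.1 Pa.
CL = W/(q·S) = 3119.6 / (370.1 × 14.1) = 0.5978.
CD = 0.0131 + 0.0193 × 0.5978² = 0.02.
D = q·S·CD = 370.1 × 14.1 × 0.02 = 104.4 N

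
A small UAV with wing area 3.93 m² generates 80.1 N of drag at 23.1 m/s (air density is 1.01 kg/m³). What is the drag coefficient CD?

From D = ½ρv²S·CD, rearranging gives CD = 2D/(ρv²S).
CD = 2 × 80.1 / (1.01 × 23.1² × 3.93) = 0.0756

CD = 0.0756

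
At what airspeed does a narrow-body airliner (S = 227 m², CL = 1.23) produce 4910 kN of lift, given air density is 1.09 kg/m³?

v = 180 m/s

L = ½ρv²S·CL ⇒ v = √(2L/(ρ·S·CL))
v = √(2 × 4.91×10^6 / (1.09 × 227 × 1.23)) = √32270 = 180 m/s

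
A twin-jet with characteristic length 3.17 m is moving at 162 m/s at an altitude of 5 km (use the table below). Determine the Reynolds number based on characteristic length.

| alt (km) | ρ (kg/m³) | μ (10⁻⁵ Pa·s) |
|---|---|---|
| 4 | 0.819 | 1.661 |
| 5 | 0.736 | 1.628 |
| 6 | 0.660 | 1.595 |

At 5 km, from the table: ρ = 0.736 kg/m³, μ = 1.628×10⁻⁵ Pa·s.
Re = ρ·v·c/μ = 0.736 × 162 × 3.17 / (1.628×10⁻⁵) = 2.32×10^7

Re = 2.32×10^7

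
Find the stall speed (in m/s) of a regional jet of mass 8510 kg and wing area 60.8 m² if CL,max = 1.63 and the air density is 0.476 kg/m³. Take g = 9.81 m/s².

V_stall = 59.5 m/s

Weight W = mg = 8510 × 9.81 = 83480 N.
From L = ½ρV²S·CL,max = W: V_stall = √(2W/(ρSCL,max)) = √(2·83480/(0.476·60.8·1.63))
V_stall = √3539 = 59.5 m/s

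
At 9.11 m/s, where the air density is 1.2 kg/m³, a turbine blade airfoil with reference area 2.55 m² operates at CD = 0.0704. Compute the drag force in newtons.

Dynamic pressure q = ½ρv² = ½ × 1.2 × 9.11² = 49.8 Pa.
D = q·S·CD = 49.8 × 2.55 × 0.0704 = 8.94 N

D = 8.94 N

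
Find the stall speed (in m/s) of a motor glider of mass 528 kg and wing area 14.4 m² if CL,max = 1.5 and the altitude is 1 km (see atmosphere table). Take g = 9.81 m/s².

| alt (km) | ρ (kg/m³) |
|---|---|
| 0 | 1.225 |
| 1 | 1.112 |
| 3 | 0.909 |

At 1 km, from the table: ρ = 1.112 kg/m³.
Stall occurs when L = W at CL,max. W = mg = 528 × 9.81 = 5180 N.
From L = ½ρV²S·CL,max = W: V_stall = √(2W/(ρSCL,max)) = √(2·5180/(1.112·14.4·1.5))
V_stall = √431.3 = 20.8 m/s

V_stall = 20.8 m/s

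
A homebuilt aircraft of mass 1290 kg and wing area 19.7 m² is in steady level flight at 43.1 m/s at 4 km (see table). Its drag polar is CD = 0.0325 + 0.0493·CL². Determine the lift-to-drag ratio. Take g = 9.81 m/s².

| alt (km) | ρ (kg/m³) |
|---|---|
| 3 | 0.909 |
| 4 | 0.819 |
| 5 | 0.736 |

At 4 km, from the table: ρ = 0.819 kg/m³.
Weight W = mg = 1290 × 9.81 = 12655 N; in level flight L = W.
q = ½ρv² = ½ × 0.819 × 43.1² = 760.7 Pa.
CL = 2W/(ρv²S) = 2×12655/(0.819×43.1²×19.7) = 0.8445.
CD = 0.0325 + 0.0493 × 0.8445² = 0.06766.
L/D = CL/CD = 0.8445 / 0.06766 = 12.5

L/D = 12.5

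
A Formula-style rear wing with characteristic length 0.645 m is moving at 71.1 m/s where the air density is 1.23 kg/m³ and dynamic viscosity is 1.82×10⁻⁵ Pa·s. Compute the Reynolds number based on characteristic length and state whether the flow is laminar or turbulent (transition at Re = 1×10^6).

Re = ρ·v·c/μ = 1.23 × 71.1 × 0.645 / (1.82×10⁻⁵) = 3.1×10^6
Since 3.1×10^6 > 1×10^6, the flow is turbulent.

Re = 3.1×10^6 (turbulent)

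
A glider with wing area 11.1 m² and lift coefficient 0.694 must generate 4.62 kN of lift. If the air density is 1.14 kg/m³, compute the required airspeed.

v = 32.4 m/s

L = ½ρv²S·CL ⇒ v = √(2L/(ρ·S·CL))
v = √(2 × 4620 / (1.14 × 11.1 × 0.694)) = √1052 = 32.4 m/s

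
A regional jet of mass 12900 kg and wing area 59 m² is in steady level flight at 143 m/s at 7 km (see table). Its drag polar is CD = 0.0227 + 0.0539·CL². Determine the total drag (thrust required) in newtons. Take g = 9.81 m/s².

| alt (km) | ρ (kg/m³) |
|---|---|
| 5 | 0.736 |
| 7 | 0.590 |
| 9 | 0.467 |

At 7 km, from the table: ρ = 0.590 kg/m³.
Level flight ⇒ L = W = m·g = 12900 × 9.81 = 1.2655×10^5 N.
Dynamic pressure q = 0.5 × 0.59 × 143² = 6032 Pa.
Required CL = L/(qS) = 1.2655×10^5/(6032·59) = 0.3556.
CD = 0.0227 + 0.0539 × 0.3556² = 0.02951.
D = q·S·CD = 6032 × 59 × 0.02951 = 10500 N

D = 10500 N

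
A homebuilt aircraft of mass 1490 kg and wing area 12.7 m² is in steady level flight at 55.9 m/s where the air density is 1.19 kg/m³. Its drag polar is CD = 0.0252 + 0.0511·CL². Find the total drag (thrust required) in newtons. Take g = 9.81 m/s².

D = 1060 N

Weight W = mg = 1490 × 9.81 = 14617 N; in level flight L = W.
q = ½ρv² = ½ × 1.19 × 55.9² = 1859 Pa.
CL = 2W/(ρv²S) = 2×14617/(1.19×55.9²×12.7) = 0.619.
CD = 0.0252 + 0.0511 × 0.619² = 0.04478.
D = q·S·CD = 1859 × 12.7 × 0.04478 = 1057 N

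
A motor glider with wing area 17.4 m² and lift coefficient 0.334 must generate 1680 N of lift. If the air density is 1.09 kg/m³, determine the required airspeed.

v = 23 m/s

L = ½ρv²S·CL ⇒ v = √(2L/(ρ·S·CL))
v = √(2 × 1680 / (1.09 × 17.4 × 0.334)) = √530.4 = 23 m/s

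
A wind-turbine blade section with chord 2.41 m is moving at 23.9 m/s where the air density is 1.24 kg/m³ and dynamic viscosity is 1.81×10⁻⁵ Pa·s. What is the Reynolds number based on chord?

Re = 3.95×10^6

Re = ρ·v·c/μ = 1.24 × 23.9 × 2.41 / (1.81×10⁻⁵) = 3.95×10^6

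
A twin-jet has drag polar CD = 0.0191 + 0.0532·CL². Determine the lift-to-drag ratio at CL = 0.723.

L/D = 15.4

CD = 0.0191 + 0.0532 × 0.723² = 0.04691
L/D = CL/CD = 0.723 / 0.04691 = 15.4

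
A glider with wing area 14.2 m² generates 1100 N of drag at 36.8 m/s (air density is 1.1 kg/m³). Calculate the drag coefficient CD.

From D = ½ρv²S·CD, rearranging gives CD = 2D/(ρv²S).
CD = 2 × 1100 / (1.1 × 36.8² × 14.2) = 0.104

CD = 0.104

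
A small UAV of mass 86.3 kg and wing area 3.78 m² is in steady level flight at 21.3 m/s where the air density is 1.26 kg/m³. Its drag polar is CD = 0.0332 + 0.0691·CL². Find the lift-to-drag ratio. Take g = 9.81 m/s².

L/D = 10.4

Weight W = mg = 86.3 × 9.81 = 846.6 N; in level flight L = W.
q = ½ρv² = ½ × 1.26 × 21.3² = 285.8 Pa.
CL = W/(q·S) = 846.6 / (285.8 × 3.78) = 0.7836.
CD = 0.0332 + 0.0691 × 0.7836² = 0.07563.
L/D = CL/CD = 0.7836 / 0.07563 = 10.4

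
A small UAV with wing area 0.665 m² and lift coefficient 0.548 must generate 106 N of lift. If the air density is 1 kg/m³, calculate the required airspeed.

L = ½ρv²S·CL ⇒ v = √(2L/(ρ·S·CL))
v = √(2 × 106 / (1 × 0.665 × 0.548)) = √581.7 = 24.1 m/s

v = 24.1 m/s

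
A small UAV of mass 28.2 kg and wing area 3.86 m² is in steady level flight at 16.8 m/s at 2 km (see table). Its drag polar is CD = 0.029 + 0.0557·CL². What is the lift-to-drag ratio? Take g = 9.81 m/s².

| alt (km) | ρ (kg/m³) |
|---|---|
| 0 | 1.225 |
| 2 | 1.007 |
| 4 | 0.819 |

L/D = 11.7

At 2 km, from the table: ρ = 1.007 kg/m³.
In steady level flight, lift balances weight: W = mg = 28.2 × 9.81 = 276.64 N.
Dynamic pressure q = 0.5 × 1.007 × 16.8² = 142.1 Pa.
CL = W/(q·S) = 276.64 / (142.1 × 3.86) = 0.5043.
CD = 0.029 + 0.0557 × 0.5043² = 0.04317.
L/D = CL/CD = 0.5043 / 0.04317 = 11.7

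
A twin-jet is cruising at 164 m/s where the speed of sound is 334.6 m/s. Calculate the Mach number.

M = v/a = 164 / 334.6 = 0.49

M = 0.49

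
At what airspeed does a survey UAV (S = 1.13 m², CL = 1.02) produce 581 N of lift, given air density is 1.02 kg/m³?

v = 31.4 m/s

L = ½ρv²S·CL ⇒ v = √(2L/(ρ·S·CL))
v = √(2 × 581 / (1.02 × 1.13 × 1.02)) = √988.4 = 31.4 m/s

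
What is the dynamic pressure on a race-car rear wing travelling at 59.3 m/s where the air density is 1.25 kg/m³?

q = 2200 Pa

q = ½ρv² = ½ × 1.25 × 59.3² = 2200 Pa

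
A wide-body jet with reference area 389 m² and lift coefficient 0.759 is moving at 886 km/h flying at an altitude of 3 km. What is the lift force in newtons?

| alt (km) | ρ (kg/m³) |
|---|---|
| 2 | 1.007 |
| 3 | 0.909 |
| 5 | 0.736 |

At 3 km, from the table: ρ = 0.909 kg/m³.
Convert speed: v = 886 km/h ÷ 3.6 = 246.1 m/s.
Dynamic pressure q = ½ρv² = ½ × 0.909 × 246.1² = 27530 Pa.
L = q·S·CL = 27530 × 389 × 0.759 = 8.13×10^6 N ≈ 8130 kN

L = 8.13×10^6 N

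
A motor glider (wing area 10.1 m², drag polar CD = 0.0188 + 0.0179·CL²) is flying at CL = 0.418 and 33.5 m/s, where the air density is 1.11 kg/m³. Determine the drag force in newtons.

CD = 0.0188 + 0.0179 × 0.418² = 0.02193
D = ½ρv²S·CD = ½ × 1.11 × 33.5² × 10.1 × 0.02193 = 138 N

D = 138 N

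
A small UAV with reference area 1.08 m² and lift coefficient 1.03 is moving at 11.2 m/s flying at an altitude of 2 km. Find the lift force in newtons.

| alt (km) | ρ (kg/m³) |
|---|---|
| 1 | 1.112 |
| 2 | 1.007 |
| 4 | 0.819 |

L = 70.3 N

At 2 km, from the table: ρ = 1.007 kg/m³.
L = ½ρv²S·CL = ½ × 1.007 × 11.2² × 1.08 × 1.03 = 70.3 N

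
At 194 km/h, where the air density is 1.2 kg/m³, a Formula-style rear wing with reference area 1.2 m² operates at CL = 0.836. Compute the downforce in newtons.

L = 1750 N

Convert speed: v = 194 km/h ÷ 3.6 = 53.89 m/s.
Dynamic pressure q = ½ρv² = ½ × 1.2 × 53.89² = 1742 Pa.
L = q·S·CL = 1742 × 1.2 × 0.836 = 1750 N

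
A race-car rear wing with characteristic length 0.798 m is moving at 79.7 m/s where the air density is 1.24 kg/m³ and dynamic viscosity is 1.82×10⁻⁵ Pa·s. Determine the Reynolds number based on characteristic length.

Re = ρ·v·c/μ = 1.24 × 79.7 × 0.798 / (1.82×10⁻⁵) = 4.33×10^6

Re = 4.33×10^6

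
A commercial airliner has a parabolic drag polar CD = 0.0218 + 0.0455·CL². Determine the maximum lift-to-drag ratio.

(L/D)max = 15.9

For CD = CD0 + K·CL², (L/D)max occurs at CL* = √(CD0/K) and equals 1/(2√(K·CD0)).
(L/D)max = 1/(2√(0.0455 × 0.0218)) = 1/(2 × 0.03149) = 15.9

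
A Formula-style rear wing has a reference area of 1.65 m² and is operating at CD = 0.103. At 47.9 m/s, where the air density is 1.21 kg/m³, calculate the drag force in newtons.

D = ½ρv²S·CD = ½ × 1.21 × 47.9² × 1.65 × 0.103 = 236 N

D = 236 N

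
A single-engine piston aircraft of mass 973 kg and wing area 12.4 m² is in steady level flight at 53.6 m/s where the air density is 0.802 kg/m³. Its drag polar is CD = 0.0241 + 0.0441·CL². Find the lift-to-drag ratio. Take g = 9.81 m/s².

In steady level flight, lift balances weight: W = mg = 973 × 9.81 = 9545.1 N.
q = ½ρv² = ½ × 0.802 × 53.6² = 1152 Pa.
CL = W/(q·S) = 9545.1 / (1152 × 12.4) = 0.6682.
CD = 0.0241 + 0.0441 × 0.6682² = 0.04379.
L/D = CL/CD = 0.6682 / 0.04379 = 15.3

L/D = 15.3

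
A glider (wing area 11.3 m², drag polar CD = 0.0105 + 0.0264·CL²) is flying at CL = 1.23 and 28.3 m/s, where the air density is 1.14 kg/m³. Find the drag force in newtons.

D = 260 N

CD = 0.0105 + 0.0264 × 1.23² = 0.05044
D = ½ρv²S·CD = ½ × 1.14 × 28.3² × 11.3 × 0.05044 = 260 N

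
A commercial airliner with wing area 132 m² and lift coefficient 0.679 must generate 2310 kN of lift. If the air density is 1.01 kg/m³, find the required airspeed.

L = ½ρv²S·CL ⇒ v = √(2L/(ρ·S·CL))
v = √(2 × 2.31×10^6 / (1.01 × 132 × 0.679)) = √51040 = 226 m/s

v = 226 m/s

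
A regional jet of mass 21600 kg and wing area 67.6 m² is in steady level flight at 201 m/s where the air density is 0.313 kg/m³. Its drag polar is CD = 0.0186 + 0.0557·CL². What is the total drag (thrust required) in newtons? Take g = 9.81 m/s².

D = 13800 N

In steady level flight, lift balances weight: W = mg = 21600 × 9.81 = 2.119×10^5 N.
q = ½ρv² = ½ × 0.313 × 201² = 6323 Pa.
CL = 2W/(ρv²S) = 2×2.119×10^5/(0.313×201²×67.6) = 0.4958.
CD = 0.0186 + 0.0557 × 0.4958² = 0.03229.
D = q·S·CD = 6323 × 67.6 × 0.03229 = 13800 N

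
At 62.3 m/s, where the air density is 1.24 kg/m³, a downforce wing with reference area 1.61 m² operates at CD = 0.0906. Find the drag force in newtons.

D = ½ρv²S·CD = ½ × 1.24 × 62.3² × 1.61 × 0.0906 = 351 N

D = 351 N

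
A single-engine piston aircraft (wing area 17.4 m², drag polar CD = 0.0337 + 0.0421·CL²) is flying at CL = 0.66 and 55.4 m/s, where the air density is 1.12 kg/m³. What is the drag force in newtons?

CD = 0.0337 + 0.0421 × 0.66² = 0.05204
D = ½ρv²S·CD = ½ × 1.12 × 55.4² × 17.4 × 0.05204 = 1560 N

D = 1560 N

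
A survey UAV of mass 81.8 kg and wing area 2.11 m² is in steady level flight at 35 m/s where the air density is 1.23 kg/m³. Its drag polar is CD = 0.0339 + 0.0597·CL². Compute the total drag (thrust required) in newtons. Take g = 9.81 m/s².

Level flight ⇒ L = W = m·g = 81.8 × 9.81 = 802.46 N.
Dynamic pressure q = 0.5 × 1.23 × 35² = 753.4 Pa.
Required CL = L/(qS) = 802.46/(753.4·2.11) = 0.5048.
CD = 0.0339 + 0.0597 × 0.5048² = 0.04911.
D = q·S·CD = 753.4 × 2.11 × 0.04911 = 78.07 N

D = 78.1 N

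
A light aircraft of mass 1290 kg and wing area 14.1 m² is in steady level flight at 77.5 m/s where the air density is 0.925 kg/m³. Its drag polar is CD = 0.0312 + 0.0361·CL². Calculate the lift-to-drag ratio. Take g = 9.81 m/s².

L/D = 9.24

Level flight ⇒ L = W = m·g = 1290 × 9.81 = 12655 N.
q = ½ρv² = ½ × 0.925 × 77.5² = 2778 Pa.
CL = W/(q·S) = 12655 / (2778 × 14.1) = 0.3231.
CD = 0.0312 + 0.0361 × 0.3231² = 0.03497.
L/D = CL/CD = 0.3231 / 0.03497 = 9.24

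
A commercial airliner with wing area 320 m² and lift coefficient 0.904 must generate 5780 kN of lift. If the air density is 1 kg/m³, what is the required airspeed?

v = 200 m/s

L = ½ρv²S·CL ⇒ v = √(2L/(ρ·S·CL))
v = √(2 × 5.78×10^6 / (1 × 320 × 0.904)) = √39960 = 200 m/s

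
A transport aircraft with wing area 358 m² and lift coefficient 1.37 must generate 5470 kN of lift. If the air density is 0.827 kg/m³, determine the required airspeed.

v = 164 m/s

L = ½ρv²S·CL ⇒ v = √(2L/(ρ·S·CL))
v = √(2 × 5.47×10^6 / (0.827 × 358 × 1.37)) = √26970 = 164 m/s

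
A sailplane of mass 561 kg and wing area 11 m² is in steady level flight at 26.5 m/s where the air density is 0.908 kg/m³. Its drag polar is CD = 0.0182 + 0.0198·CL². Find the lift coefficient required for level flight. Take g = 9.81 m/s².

Level flight ⇒ L = W = m·g = 561 × 9.81 = 5503.4 N.
Dynamic pressure q = 0.5 × 0.908 × 26.5² = 318.8 Pa.
Required CL = L/(qS) = 5503.4/(318.8·11) = 1.569.

CL = 1.57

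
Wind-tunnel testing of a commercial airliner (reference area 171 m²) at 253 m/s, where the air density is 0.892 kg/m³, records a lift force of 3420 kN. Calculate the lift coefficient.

CL = 0.701

From L = ½ρv²S·CL, rearranging gives CL = 2L/(ρv²S).
CL = 2 × 3.42×10^6 / (0.892 × 253² × 171) = 0.701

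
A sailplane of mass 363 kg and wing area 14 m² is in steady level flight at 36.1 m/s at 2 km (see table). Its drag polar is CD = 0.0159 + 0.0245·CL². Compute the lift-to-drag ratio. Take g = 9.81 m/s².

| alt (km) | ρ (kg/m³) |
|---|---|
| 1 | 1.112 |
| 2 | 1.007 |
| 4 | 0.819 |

At 2 km, from the table: ρ = 1.007 kg/m³.
Weight W = mg = 363 × 9.81 = 3561 N; in level flight L = W.
Dynamic pressure q = 0.5 × 1.007 × 36.1² = 656.2 Pa.
CL = 2W/(ρv²S) = 2×3561/(1.007×36.1²×14) = 0.3876.
CD = 0.0159 + 0.0245 × 0.3876² = 0.01958.
L/D = CL/CD = 0.3876 / 0.01958 = 19.8

L/D = 19.8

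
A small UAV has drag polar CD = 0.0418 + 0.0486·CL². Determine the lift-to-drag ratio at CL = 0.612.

CD = 0.0418 + 0.0486 × 0.612² = 0.06
L/D = CL/CD = 0.612 / 0.06 = 10.2

L/D = 10.2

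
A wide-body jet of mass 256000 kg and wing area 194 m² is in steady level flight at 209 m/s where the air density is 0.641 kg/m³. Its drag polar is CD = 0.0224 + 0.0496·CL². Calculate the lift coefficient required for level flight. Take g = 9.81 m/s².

Level flight ⇒ L = W = m·g = 256000 × 9.81 = 2.5114×10^6 N.
Dynamic pressure q = 0.5 × 0.641 × 209² = 14000 Pa.
Required CL = L/(qS) = 2.5114×10^6/(14000·194) = 0.9247.

CL = 0.925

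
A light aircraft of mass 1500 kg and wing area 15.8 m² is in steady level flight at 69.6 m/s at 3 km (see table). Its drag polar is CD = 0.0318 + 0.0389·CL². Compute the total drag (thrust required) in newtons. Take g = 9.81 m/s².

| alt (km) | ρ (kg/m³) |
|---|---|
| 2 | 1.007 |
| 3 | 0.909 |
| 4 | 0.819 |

D = 1350 N

At 3 km, from the table: ρ = 0.909 kg/m³.
In steady level flight, lift balances weight: W = mg = 1500 × 9.81 = 14715 N.
Dynamic pressure q = 0.5 × 0.909 × 69.6² = 2202 Pa.
CL = W/(q·S) = 14715 / (2202 × 15.8) = 0.423.
CD = 0.0318 + 0.0389 × 0.423² = 0.03876.
D = q·S·CD = 2202 × 15.8 × 0.03876 = 1348 N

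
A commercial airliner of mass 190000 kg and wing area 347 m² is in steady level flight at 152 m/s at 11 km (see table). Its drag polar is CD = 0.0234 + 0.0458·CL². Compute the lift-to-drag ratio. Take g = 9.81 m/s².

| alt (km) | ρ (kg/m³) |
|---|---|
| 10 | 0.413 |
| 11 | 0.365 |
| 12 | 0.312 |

L/D = 13

At 11 km, from the table: ρ = 0.365 kg/m³.
In steady level flight, lift balances weight: W = mg = 190000 × 9.81 = 1.8639×10^6 N.
Dynamic pressure q = 0.5 × 0.365 × 152² = 4216 Pa.
CL = W/(q·S) = 1.8639×10^6 / (4216 × 347) = 1.274.
CD = 0.0234 + 0.0458 × 1.274² = 0.09773.
L/D = CL/CD = 1.274 / 0.09773 = 13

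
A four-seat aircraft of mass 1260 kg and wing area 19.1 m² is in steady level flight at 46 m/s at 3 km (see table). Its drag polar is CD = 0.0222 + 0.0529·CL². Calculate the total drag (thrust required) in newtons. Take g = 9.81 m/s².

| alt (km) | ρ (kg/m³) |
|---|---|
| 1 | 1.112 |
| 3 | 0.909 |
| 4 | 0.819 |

D = 848 N

At 3 km, from the table: ρ = 0.909 kg/m³.
Weight W = mg = 1260 × 9.81 = 12361 N; in level flight L = W.
q = ½ρv² = ½ × 0.909 × 46² = 961.7 Pa.
CL = 2W/(ρv²S) = 2×12361/(0.909×46²×19.1) = 0.6729.
CD = 0.0222 + 0.0529 × 0.6729² = 0.04615.
D = q·S·CD = 961.7 × 19.1 × 0.04615 = 847.8 N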